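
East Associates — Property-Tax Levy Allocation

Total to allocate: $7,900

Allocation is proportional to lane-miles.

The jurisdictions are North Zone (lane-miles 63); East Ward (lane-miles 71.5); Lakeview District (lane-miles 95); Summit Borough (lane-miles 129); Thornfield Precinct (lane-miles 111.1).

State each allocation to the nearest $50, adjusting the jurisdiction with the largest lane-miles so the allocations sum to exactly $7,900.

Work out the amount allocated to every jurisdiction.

North Zone: $1,050; East Ward: $1,200; Lakeview District: $1,600; Summit Borough: $2,200; Thornfield Precinct: $1,850

Total lane-miles = 469.6.
Pro-rata amounts: North Zone 63/469.6 × $7,900 = 1,059.84; East Ward 71.5/469.6 × $7,900 = 1,202.83; Lakeview District 95/469.6 × $7,900 = 1,598.17; Summit Borough 129/469.6 × $7,900 = 2,170.14; Thornfield Precinct 111.1/469.6 × $7,900 = 1,869.02.
Rounded to nearest $50: North Zone $1,050; East Ward $1,200; Lakeview District $1,600; Summit Borough $2,150; Thornfield Precinct $1,850. Sum = $7,850.
Difference $7,900 − $7,850 = +$50 applied to largest lane-miles (Summit Borough): Summit Borough becomes $2,200.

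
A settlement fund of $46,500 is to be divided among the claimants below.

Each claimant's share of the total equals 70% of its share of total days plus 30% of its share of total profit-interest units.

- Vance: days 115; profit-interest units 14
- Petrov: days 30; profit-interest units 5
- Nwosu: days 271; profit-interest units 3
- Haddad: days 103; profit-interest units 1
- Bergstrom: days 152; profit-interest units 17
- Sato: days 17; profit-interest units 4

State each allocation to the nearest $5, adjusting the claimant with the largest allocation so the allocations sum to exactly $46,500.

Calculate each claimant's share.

Vance: $9,880 · Petrov: $3,005 · Nwosu: $13,775 · Haddad: $5,190 · Bergstrom: $12,580 · Sato: $2,070

Days total 688; profit-interest units total 44.
Composite weights (70% days + 30% profit-interest units): Vance 0.2125; Petrov 0.0646; Nwosu 0.2962; Haddad 0.1116; Bergstrom 0.2706; Sato 0.0446.
Proportional shares: Vance 9,879.41; Petrov 3,004.56; Nwosu 13,772.43; Haddad 5,190.08; Bergstrom 12,581.05; Sato 2,072.47.
After rounding ($5): Vance $9,880; Petrov $3,005; Nwosu $13,770; Haddad $5,190; Bergstrom $12,580; Sato $2,070. Sum = $46,495.
Difference $46,500 − $46,495 = +$5 applied to largest allocation (Nwosu): Nwosu becomes $13,775.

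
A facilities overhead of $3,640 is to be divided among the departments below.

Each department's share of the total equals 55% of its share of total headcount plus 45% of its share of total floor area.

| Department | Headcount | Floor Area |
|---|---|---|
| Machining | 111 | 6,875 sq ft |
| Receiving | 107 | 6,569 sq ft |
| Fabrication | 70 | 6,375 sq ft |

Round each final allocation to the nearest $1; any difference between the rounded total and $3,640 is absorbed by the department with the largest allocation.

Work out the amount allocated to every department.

Totals — headcount 288, floor area 19,819.
Composite weights (55% headcount + 45% floor area): Machining 0.3681; Receiving 0.3535; Fabrication 0.2784.
Unrounded shares: Machining 1,339.81; Receiving 1,286.71; Fabrication 1,013.48.
After rounding ($1): Machining $1,340; Receiving $1,287; Fabrication $1,013. Sum = $3,640.
Sum already equals the total — no adjustment.

Machining: $1,340; Receiving: $1,287; Fabrication: $1,013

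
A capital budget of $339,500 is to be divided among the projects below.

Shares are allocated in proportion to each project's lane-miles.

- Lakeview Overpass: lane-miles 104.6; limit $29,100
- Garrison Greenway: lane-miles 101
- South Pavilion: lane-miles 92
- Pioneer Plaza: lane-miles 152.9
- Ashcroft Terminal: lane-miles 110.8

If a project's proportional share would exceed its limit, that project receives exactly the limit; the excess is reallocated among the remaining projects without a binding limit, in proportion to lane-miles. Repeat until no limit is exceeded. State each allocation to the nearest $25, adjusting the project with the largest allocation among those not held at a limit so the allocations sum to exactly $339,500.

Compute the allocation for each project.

Lakeview Overpass: $29,100 · Garrison Greenway: $68,650 · South Pavilion: $62,525 · Pioneer Plaza: $103,925 · Ashcroft Terminal: $75,300

Lane-miles total: 561.3.
Proportional shares (ignoring caps): Lakeview Overpass 63,266.88; Garrison Greenway 61,089.44; South Pavilion 55,645.82; Pioneer Plaza 92,480.94; Ashcroft Terminal 67,016.92.
Capped: Lakeview Overpass ($29,100); remaining pool $310,400 reallocated over remaining lane-miles 456.7.
Redistributed shares: Garrison Greenway 68,645.50 → $68,650; South Pavilion 62,528.57 → $62,525; Pioneer Plaza 103,919.77 → $103,925; Ashcroft Terminal 75,306.15 → $75,300.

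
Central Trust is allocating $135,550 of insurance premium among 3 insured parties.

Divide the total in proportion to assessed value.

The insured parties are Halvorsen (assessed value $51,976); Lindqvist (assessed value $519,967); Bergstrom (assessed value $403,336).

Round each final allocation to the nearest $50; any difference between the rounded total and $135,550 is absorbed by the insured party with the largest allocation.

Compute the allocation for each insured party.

Halvorsen: $7,200; Lindqvist: $72,300; Bergstrom: $56,050

Combined assessed value = 975,279.
Proportional shares: Halvorsen 51,976/975,279 × $135,550 = 7,223.93; Lindqvist 519,967/975,279 × $135,550 = 72,268.07; Bergstrom 403,336/975,279 × $135,550 = 56,058.00.
After rounding ($50): Halvorsen $7,200; Lindqvist $72,250; Bergstrom $56,050. Sum = $135,500.
Difference $135,550 − $135,500 = +$50 applied to largest allocation (Lindqvist): Lindqvist becomes $72,300.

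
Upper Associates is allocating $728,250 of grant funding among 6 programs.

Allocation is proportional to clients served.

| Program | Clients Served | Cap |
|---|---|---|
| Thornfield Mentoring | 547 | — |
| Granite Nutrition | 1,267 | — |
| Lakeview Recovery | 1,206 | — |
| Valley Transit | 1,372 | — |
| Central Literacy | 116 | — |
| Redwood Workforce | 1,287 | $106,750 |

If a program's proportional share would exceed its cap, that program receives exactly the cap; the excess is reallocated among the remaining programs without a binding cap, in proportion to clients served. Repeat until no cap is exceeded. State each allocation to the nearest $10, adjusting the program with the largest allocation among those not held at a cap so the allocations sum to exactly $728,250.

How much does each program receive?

Clients served total: 5,795.
Proportional shares (ignoring caps): Thornfield Mentoring 68,740.77; Granite Nutrition 159,222.22; Lakeview Recovery 151,556.43; Valley Transit 172,417.43; Central Literacy 14,577.57; Redwood Workforce 161,735.59.
Held at cap: Redwood Workforce ($106,750); residual $621,500 reallocated over remaining clients served 4,508.
Redistributed shares: Thornfield Mentoring 75,412.71 → $75,410; Granite Nutrition 174,676.24 → $174,680; Lakeview Recovery 166,266.42 → $166,270; Valley Transit 189,152.17 → $189,150; Central Literacy 15,992.46 → $15,990.

Thornfield Mentoring: $75,410 | Granite Nutrition: $174,680 | Lakeview Recovery: $166,270 | Valley Transit: $189,150 | Central Literacy: $15,990 | Redwood Workforce: $106,750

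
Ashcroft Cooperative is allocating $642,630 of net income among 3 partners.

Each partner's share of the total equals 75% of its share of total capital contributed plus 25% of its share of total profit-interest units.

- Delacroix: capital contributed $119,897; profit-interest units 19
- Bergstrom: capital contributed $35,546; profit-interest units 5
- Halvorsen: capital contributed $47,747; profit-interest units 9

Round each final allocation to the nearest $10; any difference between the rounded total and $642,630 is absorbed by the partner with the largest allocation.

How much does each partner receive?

Delacroix: $376,900 | Bergstrom: $108,660 | Halvorsen: $157,070

Capital contributed total 203,190; profit-interest units total 33.
Blended shares (75% capital contributed + 25% profit-interest units): Delacroix 0.5865; Bergstrom 0.1691; Halvorsen 0.2444.
Raw shares: Delacroix 376,898.89; Bergstrom 108,658.18; Halvorsen 157,072.93.
Rounded to nearest $10: Delacroix $376,900; Bergstrom $108,660; Halvorsen $157,070. Sum = $642,630.
Sum already equals the total — no adjustment.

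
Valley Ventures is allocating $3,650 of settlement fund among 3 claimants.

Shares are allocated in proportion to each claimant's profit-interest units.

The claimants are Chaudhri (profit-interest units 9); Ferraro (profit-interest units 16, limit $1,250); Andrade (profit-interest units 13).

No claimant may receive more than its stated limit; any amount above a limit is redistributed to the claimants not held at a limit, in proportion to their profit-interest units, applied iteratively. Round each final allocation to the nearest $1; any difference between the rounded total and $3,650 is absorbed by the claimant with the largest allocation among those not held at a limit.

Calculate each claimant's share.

Profit-interest units total: 38.
Unconstrained shares: Chaudhri 864.47; Ferraro 1,536.84; Andrade 1,248.68.
Cap binds for Ferraro ($1,250); balance $2,400 reallocated over remaining profit-interest units 22.
Redistributed shares: Chaudhri 981.82 → $982; Andrade 1,418.18 → $1,418.

Chaudhri: $982 | Ferraro: $1,250 | Andrade: $1,418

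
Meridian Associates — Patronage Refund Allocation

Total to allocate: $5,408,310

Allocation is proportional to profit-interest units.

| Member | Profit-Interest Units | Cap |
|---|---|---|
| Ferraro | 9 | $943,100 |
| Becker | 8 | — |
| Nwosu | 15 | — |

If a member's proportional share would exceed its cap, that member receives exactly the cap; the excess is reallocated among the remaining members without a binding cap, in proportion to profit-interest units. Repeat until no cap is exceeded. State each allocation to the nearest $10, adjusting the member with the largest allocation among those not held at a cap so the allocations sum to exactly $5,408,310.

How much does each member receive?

Ferraro: $943,100; Becker: $1,553,120; Nwosu: $2,912,090

Sum of profit-interest units: 32.
Unconstrained shares: Ferraro 1,521,087.19; Becker 1,352,077.50; Nwosu 2,535,145.31.
Cap binds for Ferraro ($943,100); residual $4,465,210 reallocated over remaining profit-interest units 23.
Redistributed shares: Becker 1,553,116.52 → $1,553,120; Nwosu 2,912,093.48 → $2,912,090.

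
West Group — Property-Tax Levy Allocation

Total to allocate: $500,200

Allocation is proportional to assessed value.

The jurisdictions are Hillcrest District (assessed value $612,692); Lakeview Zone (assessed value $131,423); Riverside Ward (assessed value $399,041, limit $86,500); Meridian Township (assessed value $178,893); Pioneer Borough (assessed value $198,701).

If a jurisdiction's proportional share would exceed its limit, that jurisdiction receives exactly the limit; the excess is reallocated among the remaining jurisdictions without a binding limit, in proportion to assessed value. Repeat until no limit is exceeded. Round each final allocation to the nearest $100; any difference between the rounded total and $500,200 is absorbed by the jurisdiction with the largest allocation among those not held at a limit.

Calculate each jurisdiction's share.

Hillcrest District: $225,900 | Lakeview Zone: $48,500 | Riverside Ward: $86,500 | Meridian Township: $66,000 | Pioneer Borough: $73,300

Combined assessed value = 1,520,750.
Proportional shares (ignoring caps): Hillcrest District 201,524.60; Lakeview Zone 43,227.21; Riverside Ward 131,251.23; Meridian Township 58,840.89; Pioneer Borough 65,356.07.
Cap binds for Riverside Ward ($86,500); remaining pool $413,700 reallocated over remaining assessed value 1,121,709.
Redistributed shares: Hillcrest District 225,968.30 → $226,000; Lakeview Zone 48,470.41 → $48,500; Meridian Township 65,977.93 → $66,000; Pioneer Borough 73,283.36 → $73,300.
Rounding difference −$100 applied to Hillcrest District → $225,900.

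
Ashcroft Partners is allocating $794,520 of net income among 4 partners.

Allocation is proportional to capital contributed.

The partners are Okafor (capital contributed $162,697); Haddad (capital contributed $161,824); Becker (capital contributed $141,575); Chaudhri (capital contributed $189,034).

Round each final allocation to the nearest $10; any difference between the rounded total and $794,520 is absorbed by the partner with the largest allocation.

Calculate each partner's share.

Okafor: $197,310; Haddad: $196,250; Becker: $171,700; Chaudhri: $229,260

Total capital contributed = 655,130.
Proportional shares: Okafor 162,697/655,130 × $794,520 = 197,313.54; Haddad 161,824/655,130 × $794,520 = 196,254.80; Becker 141,575/655,130 × $794,520 = 171,697.48; Chaudhri 189,034/655,130 × $794,520 = 229,254.18.
Rounded to nearest $10: Okafor $197,310; Haddad $196,250; Becker $171,700; Chaudhri $229,250. Sum = $794,510.
Difference $794,520 − $794,510 = +$10 applied to largest allocation (Chaudhri): Chaudhri becomes $229,260.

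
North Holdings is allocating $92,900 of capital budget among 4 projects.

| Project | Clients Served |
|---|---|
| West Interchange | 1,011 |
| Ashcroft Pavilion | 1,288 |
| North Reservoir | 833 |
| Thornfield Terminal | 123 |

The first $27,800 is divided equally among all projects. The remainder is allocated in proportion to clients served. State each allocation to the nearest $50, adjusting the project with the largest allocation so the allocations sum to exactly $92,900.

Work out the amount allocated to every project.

West Interchange: $27,150; Ashcroft Pavilion: $32,750; North Reservoir: $23,600; Thornfield Terminal: $9,400

Equal tier: $27,800 ÷ 4 = $6,950 apiece.
Remainder $65,100 by clients served (total 3,255): West Interchange 20,220.00 → $20,200; Ashcroft Pavilion 25,760.00 → $25,750; North Reservoir 16,660.00 → $16,650; Thornfield Terminal 2,460.00 → $2,450.
Rounding difference +$50 on remainder applied to Ashcroft Pavilion.
Totals: West Interchange $6,950 + $20,200 = $27,150; Ashcroft Pavilion $6,950 + $25,800 = $32,750; North Reservoir $6,950 + $16,650 = $23,600; Thornfield Terminal $6,950 + $2,450 = $9,400.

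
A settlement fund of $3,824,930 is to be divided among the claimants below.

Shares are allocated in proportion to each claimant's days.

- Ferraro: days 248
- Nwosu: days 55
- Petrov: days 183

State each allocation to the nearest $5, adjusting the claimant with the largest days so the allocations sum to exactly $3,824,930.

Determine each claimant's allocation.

Ferraro: $1,951,820 · Nwosu: $432,860 · Petrov: $1,440,250

Days total: 248 + 55 + 183 = 486.
Pro-rata amounts: Ferraro 1,951,816.13; Nwosu 432,862.45; Petrov 1,440,251.42.
After rounding ($5): Ferraro $1,951,815; Nwosu $432,860; Petrov $1,440,250. Sum = $3,824,925.
Difference $3,824,930 − $3,824,925 = +$5 applied to largest days (Ferraro): Ferraro becomes $1,951,820.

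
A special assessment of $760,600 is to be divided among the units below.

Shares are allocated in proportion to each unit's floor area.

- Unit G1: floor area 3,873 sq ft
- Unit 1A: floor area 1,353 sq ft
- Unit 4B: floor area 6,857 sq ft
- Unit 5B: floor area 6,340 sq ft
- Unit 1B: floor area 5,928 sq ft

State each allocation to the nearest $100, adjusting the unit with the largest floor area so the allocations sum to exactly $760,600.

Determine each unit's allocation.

Unit G1: $121,000 | Unit 1A: $42,300 | Unit 4B: $214,100 | Unit 5B: $198,000 | Unit 1B: $185,200

Combined floor area = 24,351.
Unrounded shares: Unit G1 3,873/24,351 × $760,600 = 120,972.60; Unit 1A 1,353/24,351 × $760,600 = 42,260.76; Unit 4B 6,857/24,351 × $760,600 = 214,177.41; Unit 5B 6,340/24,351 × $760,600 = 198,028.99; Unit 1B 5,928/24,351 × $760,600 = 185,160.23.
Rounded to nearest $100: Unit G1 $121,000; Unit 1A $42,300; Unit 4B $214,200; Unit 5B $198,000; Unit 1B $185,200. Sum = $760,700.
Difference $760,600 − $760,700 = −$100 applied to largest floor area (Unit 4B): Unit 4B becomes $214,100.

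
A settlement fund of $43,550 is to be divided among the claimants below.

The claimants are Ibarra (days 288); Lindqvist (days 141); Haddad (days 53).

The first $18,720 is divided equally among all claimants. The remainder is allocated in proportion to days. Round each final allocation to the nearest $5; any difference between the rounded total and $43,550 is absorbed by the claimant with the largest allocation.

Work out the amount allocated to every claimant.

First tranche $18,720 split equally: $6,240 each.
Remainder $24,830 by days (total 482): Ibarra 14,836.18 → $14,835; Lindqvist 7,263.55 → $7,265; Haddad 2,730.27 → $2,730.
Totals: Ibarra $6,240 + $14,835 = $21,075; Lindqvist $6,240 + $7,265 = $13,505; Haddad $6,240 + $2,730 = $8,970.

Ibarra: $21,075 | Lindqvist: $13,505 | Haddad: $8,970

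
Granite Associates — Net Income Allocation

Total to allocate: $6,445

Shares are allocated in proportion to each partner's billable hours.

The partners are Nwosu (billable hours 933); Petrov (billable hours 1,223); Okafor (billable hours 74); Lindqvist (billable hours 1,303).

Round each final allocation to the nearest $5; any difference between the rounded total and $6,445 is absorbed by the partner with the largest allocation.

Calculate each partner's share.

Nwosu: $1,700 | Petrov: $2,230 | Okafor: $135 | Lindqvist: $2,380

Combined billable hours = 3,533.
Proportional shares: Nwosu 933/3,533 × $6,445 = 1,702.01; Petrov 1,223/3,533 × $6,445 = 2,231.03; Okafor 74/3,533 × $6,445 = 134.99; Lindqvist 1,303/3,533 × $6,445 = 2,376.97.
At nearest $5: Nwosu $1,700; Petrov $2,230; Okafor $135; Lindqvist $2,375. Sum = $6,440.
Difference $6,445 − $6,440 = +$5 applied to largest allocation (Lindqvist): Lindqvist becomes $2,380.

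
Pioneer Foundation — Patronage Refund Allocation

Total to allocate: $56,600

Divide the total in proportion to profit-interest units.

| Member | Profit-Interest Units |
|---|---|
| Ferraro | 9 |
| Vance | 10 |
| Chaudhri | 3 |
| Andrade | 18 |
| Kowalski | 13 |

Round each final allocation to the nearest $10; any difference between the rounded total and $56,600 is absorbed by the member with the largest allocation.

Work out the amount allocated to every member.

Total profit-interest units = 53.
Unrounded shares: Ferraro 9/53 × $56,600 = 9,611.32; Vance 10/53 × $56,600 = 10,679.25; Chaudhri 3/53 × $56,600 = 3,203.77; Andrade 18/53 × $56,600 = 19,222.64; Kowalski 13/53 × $56,600 = 13,883.02.
After rounding ($10): Ferraro $9,610; Vance $10,680; Chaudhri $3,200; Andrade $19,220; Kowalski $13,880. Sum = $56,590.
Difference $56,600 − $56,590 = +$10 applied to largest allocation (Andrade): Andrade becomes $19,230.

Ferraro: $9,610; Vance: $10,680; Chaudhri: $3,200; Andrade: $19,230; Kowalski: $13,880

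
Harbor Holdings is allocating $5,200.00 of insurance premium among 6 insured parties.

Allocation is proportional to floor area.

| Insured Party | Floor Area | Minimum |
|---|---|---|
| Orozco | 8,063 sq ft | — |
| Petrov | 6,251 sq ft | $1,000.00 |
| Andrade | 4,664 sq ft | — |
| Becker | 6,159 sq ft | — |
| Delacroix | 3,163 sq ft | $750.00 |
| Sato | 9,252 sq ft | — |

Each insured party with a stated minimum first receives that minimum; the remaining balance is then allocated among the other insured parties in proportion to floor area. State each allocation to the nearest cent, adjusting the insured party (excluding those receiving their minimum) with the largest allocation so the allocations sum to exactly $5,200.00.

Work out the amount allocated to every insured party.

Minimums first: Petrov $1,000.00; Delacroix $750.00. Residual $3,450.00.
Residual split over remaining floor area 28,138: Orozco 988.6044 → $988.60; Andrade 571.8530 → $571.85; Becker 755.15495 → $755.15; Sato 1,134.3877 → $1,134.39.
Rounding difference +$0.01 applied to Sato → $1,134.40.

Orozco: $988.60 | Petrov: $1,000.00 | Andrade: $571.85 | Becker: $755.15 | Delacroix: $750.00 | Sato: $1,134.40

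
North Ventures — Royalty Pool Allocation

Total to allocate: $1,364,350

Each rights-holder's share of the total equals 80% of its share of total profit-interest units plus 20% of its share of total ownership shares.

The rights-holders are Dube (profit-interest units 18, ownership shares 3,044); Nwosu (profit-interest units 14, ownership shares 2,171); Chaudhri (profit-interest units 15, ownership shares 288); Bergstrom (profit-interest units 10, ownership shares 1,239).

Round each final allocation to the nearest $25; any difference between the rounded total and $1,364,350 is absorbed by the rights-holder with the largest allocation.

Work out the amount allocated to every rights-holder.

Dube: $467,875 · Nwosu: $355,950 · Chaudhri: $298,900 · Bergstrom: $241,625

Profit-interest units total 57; ownership shares total 6,742.
Combined weights (80% profit-interest units + 20% ownership shares): Dube 0.3429; Nwosu 0.2609; Chaudhri 0.2191; Bergstrom 0.1771.
Pro-rata amounts: Dube 467,878.17; Nwosu 355,950.02; Chaudhri 298,887.85; Bergstrom 241,633.96.
Rounded to nearest $25: Dube $467,875; Nwosu $355,950; Chaudhri $298,900; Bergstrom $241,625. Sum = $1,364,350.
Rounded total matches; no reconciliation needed.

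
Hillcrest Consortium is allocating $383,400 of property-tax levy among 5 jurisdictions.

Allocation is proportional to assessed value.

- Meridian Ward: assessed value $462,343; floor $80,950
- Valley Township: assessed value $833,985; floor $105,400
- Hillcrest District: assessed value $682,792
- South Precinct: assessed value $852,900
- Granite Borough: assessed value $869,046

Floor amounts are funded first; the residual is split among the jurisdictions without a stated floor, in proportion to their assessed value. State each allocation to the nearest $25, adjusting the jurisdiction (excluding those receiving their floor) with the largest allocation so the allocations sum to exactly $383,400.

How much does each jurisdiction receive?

Meridian Ward: $80,950; Valley Township: $105,400; Hillcrest District: $55,950; South Precinct: $69,900; Granite Borough: $71,200

Fund the minimums — Meridian Ward $80,950; Valley Township $105,400. Residual $197,050.
Residual split over remaining assessed value 2,404,738: Hillcrest District 55,949.61 → $55,950; South Precinct 69,888.67 → $69,900; Granite Borough 71,211.71 → $71,200.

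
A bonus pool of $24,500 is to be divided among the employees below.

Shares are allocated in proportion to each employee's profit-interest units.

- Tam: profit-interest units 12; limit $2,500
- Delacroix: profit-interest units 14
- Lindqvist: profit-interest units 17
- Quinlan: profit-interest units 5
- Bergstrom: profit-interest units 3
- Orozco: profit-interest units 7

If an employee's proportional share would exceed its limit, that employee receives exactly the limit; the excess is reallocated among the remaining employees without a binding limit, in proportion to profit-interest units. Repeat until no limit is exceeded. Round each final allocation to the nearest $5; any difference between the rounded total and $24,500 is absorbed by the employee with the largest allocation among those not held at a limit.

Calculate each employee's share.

Combined profit-interest units = 58.
Unconstrained shares: Tam 5,068.97; Delacroix 5,913.79; Lindqvist 7,181.03; Quinlan 2,112.07; Bergstrom 1,267.24; Orozco 2,956.90.
Capped: Tam ($2,500); remaining pool $22,000 reallocated over remaining profit-interest units 46.
Redistributed shares: Delacroix 6,695.65 → $6,695; Lindqvist 8,130.43 → $8,130; Quinlan 2,391.30 → $2,390; Bergstrom 1,434.78 → $1,435; Orozco 3,347.83 → $3,350.

Tam: $2,500; Delacroix: $6,695; Lindqvist: $8,130; Quinlan: $2,390; Bergstrom: $1,435; Orozco: $3,350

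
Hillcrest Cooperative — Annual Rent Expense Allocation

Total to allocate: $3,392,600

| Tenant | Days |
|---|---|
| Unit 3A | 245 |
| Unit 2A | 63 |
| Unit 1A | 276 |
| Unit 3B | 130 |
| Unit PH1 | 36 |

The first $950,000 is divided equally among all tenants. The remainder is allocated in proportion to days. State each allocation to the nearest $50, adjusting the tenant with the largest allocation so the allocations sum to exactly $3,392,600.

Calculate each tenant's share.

Unit 3A: $987,900; Unit 2A: $395,200; Unit 1A: $1,088,850; Unit 3B: $613,400; Unit PH1: $307,250

First tranche $950,000 split equally: $190,000 each.
Remainder $2,442,600 by days (total 750): Unit 3A 797,916.00 → $797,900; Unit 2A 205,178.40 → $205,200; Unit 1A 898,876.80 → $898,900; Unit 3B 423,384.00 → $423,400; Unit PH1 117,244.80 → $117,250.
Rounding difference −$50 on remainder applied to Unit 1A.
Totals: Unit 3A $190,000 + $797,900 = $987,900; Unit 2A $190,000 + $205,200 = $395,200; Unit 1A $190,000 + $898,850 = $1,088,850; Unit 3B $190,000 + $423,400 = $613,400; Unit PH1 $190,000 + $117,250 = $307,250.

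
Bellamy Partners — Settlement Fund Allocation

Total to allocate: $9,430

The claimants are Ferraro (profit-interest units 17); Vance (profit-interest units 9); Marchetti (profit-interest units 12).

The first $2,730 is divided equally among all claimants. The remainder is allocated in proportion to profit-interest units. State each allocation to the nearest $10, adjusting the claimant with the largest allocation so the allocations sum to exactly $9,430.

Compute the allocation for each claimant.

$2,730 shared equally gives $910 per claimant.
Remainder $6,700 by profit-interest units (total 38): Ferraro 2,997.37 → $3,000; Vance 1,586.84 → $1,590; Marchetti 2,115.79 → $2,120.
Rounding difference −$10 on remainder applied to Ferraro.
Totals: Ferraro $910 + $2,990 = $3,900; Vance $910 + $1,590 = $2,500; Marchetti $910 + $2,120 = $3,030.

Ferraro: $3,900; Vance: $2,500; Marchetti: $3,030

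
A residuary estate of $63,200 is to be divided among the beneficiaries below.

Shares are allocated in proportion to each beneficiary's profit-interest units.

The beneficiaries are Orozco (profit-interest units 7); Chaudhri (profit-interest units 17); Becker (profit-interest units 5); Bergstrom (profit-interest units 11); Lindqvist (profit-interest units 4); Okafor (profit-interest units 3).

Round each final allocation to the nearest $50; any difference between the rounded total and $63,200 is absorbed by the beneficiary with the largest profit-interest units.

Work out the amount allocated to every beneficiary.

Profit-interest units total: 7 + 17 + 5 + 11 + 4 + 3 = 47.
Unrounded shares: Orozco 9,412.77; Chaudhri 22,859.57; Becker 6,723.40; Bergstrom 14,791.49; Lindqvist 5,378.72; Okafor 4,034.04.
Rounded to nearest $50: Orozco $9,400; Chaudhri $22,850; Becker $6,700; Bergstrom $14,800; Lindqvist $5,400; Okafor $4,050. Sum = $63,200.
Rounded total matches; no reconciliation needed.

Orozco: $9,400 | Chaudhri: $22,850 | Becker: $6,700 | Bergstrom: $14,800 | Lindqvist: $5,400 | Okafor: $4,050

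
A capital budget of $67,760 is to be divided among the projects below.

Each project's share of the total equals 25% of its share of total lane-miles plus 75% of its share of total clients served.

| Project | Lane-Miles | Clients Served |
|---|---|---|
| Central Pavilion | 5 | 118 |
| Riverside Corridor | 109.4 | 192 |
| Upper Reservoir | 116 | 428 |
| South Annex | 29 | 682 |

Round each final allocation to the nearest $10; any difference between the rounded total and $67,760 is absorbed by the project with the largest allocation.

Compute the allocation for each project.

Lane-miles total 259.4; clients served total 1,420.
Composite weights (25% lane-miles + 75% clients served): Central Pavilion 0.0671; Riverside Corridor 0.2068; Upper Reservoir 0.3379; South Annex 0.3882.
Pro-rata amounts: Central Pavilion 4,549.59; Riverside Corridor 14,015.75; Upper Reservoir 22,892.91; South Annex 26,301.75.
At nearest $10: Central Pavilion $4,550; Riverside Corridor $14,020; Upper Reservoir $22,890; South Annex $26,300. Sum = $67,760.
Sum already equals the total — no adjustment.

Central Pavilion: $4,550 · Riverside Corridor: $14,020 · Upper Reservoir: $22,890 · South Annex: $26,300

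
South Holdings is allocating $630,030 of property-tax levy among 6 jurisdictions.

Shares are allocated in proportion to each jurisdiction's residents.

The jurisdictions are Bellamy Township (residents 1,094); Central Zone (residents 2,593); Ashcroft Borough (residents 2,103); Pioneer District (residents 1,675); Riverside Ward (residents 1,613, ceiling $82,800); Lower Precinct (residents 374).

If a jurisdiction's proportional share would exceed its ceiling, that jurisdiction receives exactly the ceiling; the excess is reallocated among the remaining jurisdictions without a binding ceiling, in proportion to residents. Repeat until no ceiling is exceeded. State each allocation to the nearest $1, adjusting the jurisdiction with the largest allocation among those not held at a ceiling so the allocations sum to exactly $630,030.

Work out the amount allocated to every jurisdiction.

Bellamy Township: $76,371; Central Zone: $181,014; Ashcroft Borough: $146,808; Pioneer District: $116,929; Riverside Ward: $82,800; Lower Precinct: $26,108

Residents total: 9,452.
Pro-rata shares before constraints: Bellamy Township 72,921.37; Central Zone 172,838.32; Ashcroft Borough 140,177.01; Pioneer District 111,648.35; Riverside Ward 107,515.70; Lower Precinct 24,929.24.
Held at cap: Riverside Ward ($82,800); remaining pool $547,230 reallocated over remaining residents 7,839.
Remaining shares: Bellamy Township 76,370.66 → $76,371; Central Zone 181,013.83 → $181,014; Ashcroft Borough 146,807.59 → $146,808; Pioneer District 116,929.49 → $116,929; Lower Precinct 26,108.43 → $26,108.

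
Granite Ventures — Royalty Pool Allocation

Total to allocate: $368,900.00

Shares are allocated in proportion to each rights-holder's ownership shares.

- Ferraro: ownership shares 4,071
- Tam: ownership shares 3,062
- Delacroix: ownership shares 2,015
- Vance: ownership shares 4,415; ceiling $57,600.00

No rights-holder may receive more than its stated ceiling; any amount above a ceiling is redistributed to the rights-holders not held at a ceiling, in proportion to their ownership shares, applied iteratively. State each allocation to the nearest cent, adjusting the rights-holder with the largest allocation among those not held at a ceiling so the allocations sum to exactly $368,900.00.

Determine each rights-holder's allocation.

Ownership shares total: 13,563.
Unconstrained shares: Ferraro 110,727.1179; Tam 83,283.3296; Delacroix 54,805.9795; Vance 120,083.5730.
Cap binds for Vance ($57,600.00); residual $311,300.00 reallocated over remaining ownership shares 9,148.
Remaining shares: Ferraro 138,533.2641 → $138,533.26; Tam 104,197.7044 → $104,197.70; Delacroix 68,569.0315 → $68,569.03.
Rounding difference +$0.01 applied to Ferraro → $138,533.27.

Ferraro: $138,533.27 · Tam: $104,197.70 · Delacroix: $68,569.03 · Vance: $57,600.00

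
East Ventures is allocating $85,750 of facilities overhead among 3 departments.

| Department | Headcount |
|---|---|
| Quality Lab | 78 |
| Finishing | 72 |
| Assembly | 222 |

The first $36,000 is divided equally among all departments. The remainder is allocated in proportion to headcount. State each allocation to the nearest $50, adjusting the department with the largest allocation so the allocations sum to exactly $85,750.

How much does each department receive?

Quality Lab: $22,450 | Finishing: $21,650 | Assembly: $41,650

$36,000 shared equally gives $12,000 per department.
Remainder $49,750 by headcount (total 372): Quality Lab 10,431.45 → $10,450; Finishing 9,629.03 → $9,650; Assembly 29,689.52 → $29,700.
Rounding difference −$50 on remainder applied to Assembly.
Totals: Quality Lab $12,000 + $10,450 = $22,450; Finishing $12,000 + $9,650 = $21,650; Assembly $12,000 + $29,650 = $41,650.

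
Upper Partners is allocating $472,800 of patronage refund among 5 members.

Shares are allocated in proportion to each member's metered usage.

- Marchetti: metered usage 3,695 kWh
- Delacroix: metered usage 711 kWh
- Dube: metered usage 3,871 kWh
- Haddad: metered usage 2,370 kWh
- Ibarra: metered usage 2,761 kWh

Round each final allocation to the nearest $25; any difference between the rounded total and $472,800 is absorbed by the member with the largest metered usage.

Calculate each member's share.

Combined metered usage = 3,695 + 711 + 3,871 + 2,370 + 2,761 = 13,408.
Pro-rata amounts: Marchetti 130,295.05; Delacroix 25,071.66; Dube 136,501.25; Haddad 83,572.20; Ibarra 97,359.84.
After rounding ($25): Marchetti $130,300; Delacroix $25,075; Dube $136,500; Haddad $83,575; Ibarra $97,350. Sum = $472,800.
No rounding difference to absorb.

Marchetti: $130,300 | Delacroix: $25,075 | Dube: $136,500 | Haddad: $83,575 | Ibarra: $97,350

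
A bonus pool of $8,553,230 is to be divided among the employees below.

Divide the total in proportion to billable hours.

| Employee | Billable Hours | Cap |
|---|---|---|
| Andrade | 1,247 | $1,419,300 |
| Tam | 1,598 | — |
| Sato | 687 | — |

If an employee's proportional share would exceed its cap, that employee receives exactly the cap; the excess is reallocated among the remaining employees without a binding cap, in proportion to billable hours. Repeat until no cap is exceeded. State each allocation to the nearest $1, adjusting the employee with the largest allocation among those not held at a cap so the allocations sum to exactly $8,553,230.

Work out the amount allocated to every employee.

Andrade: $1,419,300; Tam: $4,989,068; Sato: $2,144,862

Billable hours total: 3,532.
Pro-rata shares before constraints: Andrade 3,019,784.20; Tam 3,869,779.60; Sato 1,663,666.20.
Capped: Andrade ($1,419,300); remaining pool $7,133,930 reallocated over remaining billable hours 2,285.
Redistributed shares: Tam 4,989,067.89 → $4,989,068; Sato 2,144,862.11 → $2,144,862.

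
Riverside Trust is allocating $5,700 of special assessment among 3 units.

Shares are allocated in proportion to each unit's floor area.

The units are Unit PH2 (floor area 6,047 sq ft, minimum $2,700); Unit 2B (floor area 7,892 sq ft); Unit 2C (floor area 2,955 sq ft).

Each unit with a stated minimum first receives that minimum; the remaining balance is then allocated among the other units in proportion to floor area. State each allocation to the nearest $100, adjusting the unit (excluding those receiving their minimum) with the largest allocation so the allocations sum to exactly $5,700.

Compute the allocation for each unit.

Fund the minimums — Unit PH2 $2,700. Balance $3,000.
Balance split over remaining floor area 10,847: Unit 2B 2,182.72 → $2,200; Unit 2C 817.28 → $800.

Unit PH2: $2,700; Unit 2B: $2,200; Unit 2C: $800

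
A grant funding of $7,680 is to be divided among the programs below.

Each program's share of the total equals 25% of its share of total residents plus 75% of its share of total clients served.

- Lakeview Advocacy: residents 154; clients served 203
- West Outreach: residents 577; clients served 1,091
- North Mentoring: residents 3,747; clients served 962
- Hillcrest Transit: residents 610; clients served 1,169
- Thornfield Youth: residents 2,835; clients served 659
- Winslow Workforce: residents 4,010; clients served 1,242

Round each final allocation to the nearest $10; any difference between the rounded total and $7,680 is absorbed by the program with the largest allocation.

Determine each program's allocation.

Totals — residents 11,933, clients served 5,326.
Combined weights (25% residents + 75% clients served): Lakeview Advocacy 0.0318; West Outreach 0.1657; North Mentoring 0.2140; Hillcrest Transit 0.1774; Thornfield Youth 0.1522; Winslow Workforce 0.2589.
Raw shares: Lakeview Advocacy 244.32; West Outreach 1,272.74; North Mentoring 1,643.28; Hillcrest Transit 1,362.41; Thornfield Youth 1,168.85; Winslow Workforce 1,988.41.
After rounding ($10): Lakeview Advocacy $240; West Outreach $1,270; North Mentoring $1,640; Hillcrest Transit $1,360; Thornfield Youth $1,170; Winslow Workforce $1,990. Sum = $7,670.
Difference $7,680 − $7,670 = +$10 applied to largest allocation (Winslow Workforce): Winslow Workforce becomes $2,000.

Lakeview Advocacy: $240; West Outreach: $1,270; North Mentoring: $1,640; Hillcrest Transit: $1,360; Thornfield Youth: $1,170; Winslow Workforce: $2,000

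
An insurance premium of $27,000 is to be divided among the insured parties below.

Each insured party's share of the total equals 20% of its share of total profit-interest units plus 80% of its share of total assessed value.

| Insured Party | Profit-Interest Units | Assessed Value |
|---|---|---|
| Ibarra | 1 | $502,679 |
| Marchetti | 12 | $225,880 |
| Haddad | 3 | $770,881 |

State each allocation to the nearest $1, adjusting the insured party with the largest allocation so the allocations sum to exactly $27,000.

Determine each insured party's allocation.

Ibarra: $7,579 · Marchetti: $7,304 · Haddad: $12,117

Totals — profit-interest units 16, assessed value 1,499,440.
Combined weights (20% profit-interest units + 80% assessed value): Ibarra 0.2807; Marchetti 0.2705; Haddad 0.4488.
Proportional shares: Ibarra 7,578.78; Marchetti 7,303.89; Haddad 12,117.33.
After rounding ($1): Ibarra $7,579; Marchetti $7,304; Haddad $12,117. Sum = $27,000.
No rounding difference to absorb.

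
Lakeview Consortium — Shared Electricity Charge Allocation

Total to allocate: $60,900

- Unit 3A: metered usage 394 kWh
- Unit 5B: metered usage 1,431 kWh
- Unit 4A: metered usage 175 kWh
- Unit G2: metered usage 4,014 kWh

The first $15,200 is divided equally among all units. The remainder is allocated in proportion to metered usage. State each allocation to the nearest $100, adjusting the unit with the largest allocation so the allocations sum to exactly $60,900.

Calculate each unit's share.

First tranche $15,200 split equally: $3,800 each.
Remainder $45,700 by metered usage (total 6,014): Unit 3A 2,993.98 → $3,000; Unit 5B 10,874.08 → $10,900; Unit 4A 1,329.81 → $1,300; Unit G2 30,502.13 → $30,500.
Totals: Unit 3A $3,800 + $3,000 = $6,800; Unit 5B $3,800 + $10,900 = $14,700; Unit 4A $3,800 + $1,300 = $5,100; Unit G2 $3,800 + $30,500 = $34,300.

Unit 3A: $6,800 | Unit 5B: $14,700 | Unit 4A: $5,100 | Unit G2: $34,300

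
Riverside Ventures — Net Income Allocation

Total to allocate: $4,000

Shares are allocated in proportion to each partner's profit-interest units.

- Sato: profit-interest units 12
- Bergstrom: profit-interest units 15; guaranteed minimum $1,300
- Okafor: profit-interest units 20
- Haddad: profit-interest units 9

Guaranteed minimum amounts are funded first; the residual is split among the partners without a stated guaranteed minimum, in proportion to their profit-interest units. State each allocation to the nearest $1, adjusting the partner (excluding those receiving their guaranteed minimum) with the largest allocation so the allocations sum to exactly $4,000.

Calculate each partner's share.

Minimums first: Bergstrom $1,300. Balance $2,700.
Balance split over remaining profit-interest units 41: Sato 790.24 → $790; Okafor 1,317.07 → $1,317; Haddad 592.68 → $593.

Sato: $790; Bergstrom: $1,300; Okafor: $1,317; Haddad: $593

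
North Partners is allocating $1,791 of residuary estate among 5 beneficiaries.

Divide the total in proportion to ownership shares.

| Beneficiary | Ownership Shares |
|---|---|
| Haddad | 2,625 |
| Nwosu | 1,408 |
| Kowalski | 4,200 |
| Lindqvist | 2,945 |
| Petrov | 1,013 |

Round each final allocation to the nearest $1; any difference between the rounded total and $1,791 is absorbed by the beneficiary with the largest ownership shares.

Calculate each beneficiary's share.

Sum of ownership shares: 12,191.
Unrounded shares: Haddad 2,625/12,191 × $1,791 = 385.64; Nwosu 1,408/12,191 × $1,791 = 206.85; Kowalski 4,200/12,191 × $1,791 = 617.03; Lindqvist 2,945/12,191 × $1,791 = 432.65; Petrov 1,013/12,191 × $1,791 = 148.82.
After rounding ($1): Haddad $386; Nwosu $207; Kowalski $617; Lindqvist $433; Petrov $149. Sum = $1,792.
Difference $1,791 − $1,792 = −$1 applied to largest ownership shares (Kowalski): Kowalski becomes $616.

Haddad: $386 | Nwosu: $207 | Kowalski: $616 | Lindqvist: $433 | Petrov: $149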